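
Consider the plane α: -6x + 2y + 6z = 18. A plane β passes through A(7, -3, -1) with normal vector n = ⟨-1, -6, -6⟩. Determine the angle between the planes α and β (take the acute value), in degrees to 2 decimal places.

55.68

β: n·r = n·A gives -x - 6y - 6z = 17.
cos θ = |n₁·n₂| / (|n₁||n₂|) = |-42| / (√76 · √73).
θ = arccos(0.56387) ≈ 55.68°.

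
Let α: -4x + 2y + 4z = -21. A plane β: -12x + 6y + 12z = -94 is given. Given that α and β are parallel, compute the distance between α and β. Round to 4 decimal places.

1.7222

Rescale β by 1/3: -4x + 2y + 4z = -94/3. Then distance = |-21 − (-94/3)| / √36 ≈ 1.7222.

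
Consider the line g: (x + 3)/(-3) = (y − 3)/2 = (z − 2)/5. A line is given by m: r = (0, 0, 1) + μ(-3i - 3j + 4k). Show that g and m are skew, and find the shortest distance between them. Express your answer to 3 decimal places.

2.281

g has direction (-3, 2, 5) through (-3, 3, 2).
Common perpendicular direction n = (-3, 2, 5) × (-3, -3, 4) = (23, -3, 15).
With w = (0, 0, 1) − (-3, 3, 2) = (3, -3, -1), w · n = 63.
Since n ≠ 0 the lines are not parallel, and w · n = 63 ≠ 0 so they do not intersect; hence they are skew.
Distance = |w · n| / |n| = |63| / √763 ≈ 2.281.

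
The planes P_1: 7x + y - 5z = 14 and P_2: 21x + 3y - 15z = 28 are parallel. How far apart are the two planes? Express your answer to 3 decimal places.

0.539

Rescale P_2 by 1/3: 7x + y - 5z = 28/3. Then distance = |14 − (28/3)| / √75 ≈ 0.539.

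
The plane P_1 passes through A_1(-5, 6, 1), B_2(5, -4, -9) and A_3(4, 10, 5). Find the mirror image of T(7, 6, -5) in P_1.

(7, 0, 1)

A_1B_2 = (10, -10, -10), A_1A_3 = (9, 4, 4); a normal to P_1 is A_1B_2 × A_1A_3 = (0, -130, 130).
Using A_1: P_1 has equation -130y + 130z = -650.
λ = (n·T − d)/|n|² = (-1430 − (-650))/33800 = -3/130.
Reflection = T − 2λn = (7, 6, -5) − (-3/65)·(0, -130, 130) = (7, 0, 1).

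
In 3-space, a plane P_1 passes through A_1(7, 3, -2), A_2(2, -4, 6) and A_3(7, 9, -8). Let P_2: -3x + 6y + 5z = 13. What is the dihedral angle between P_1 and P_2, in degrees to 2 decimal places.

29.51

A_1A_2 = (-5, -7, 8), A_1A_3 = (0, 6, -6); a normal to P_1 is A_1A_2 × A_1A_3 = (-6, -30, -30).
Using A_1: P_1 has equation -6x - 30y - 30z = -72.
cos θ = |n₁·n₂| / (|n₁||n₂|) = |-312| / (√1836 · √70).
θ = arccos(0.87030) ≈ 29.51°.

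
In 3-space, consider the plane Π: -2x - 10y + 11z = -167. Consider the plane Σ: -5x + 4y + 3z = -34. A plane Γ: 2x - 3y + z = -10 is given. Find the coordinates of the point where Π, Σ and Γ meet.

Solving the 3×3 linear system -2x - 10y + 11z = -167, -5x + 4y + 3z = -34, 2x - 3y + z = -10 (e.g. by elimination or Cramer's rule, determinant = -59) gives (11, 9, -5).

(11, 9, -5)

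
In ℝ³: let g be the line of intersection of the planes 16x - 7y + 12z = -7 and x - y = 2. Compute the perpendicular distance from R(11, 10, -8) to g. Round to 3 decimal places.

Direction of g: (16, -7, 12) × (1, -1, 0) = (12, 12, -9).
A point on g: solving the two plane equations with x = -5 gives (-5, -7, 2).
Taking (-5, -7, 2) on g with direction v = (12, 12, -9): w = R − (-5, -7, 2) = (16, 17, -10), and w × v = (-33, 24, -12).
Distance = |w × v| / |v| = √1809 / √369 ≈ 2.214.

2.214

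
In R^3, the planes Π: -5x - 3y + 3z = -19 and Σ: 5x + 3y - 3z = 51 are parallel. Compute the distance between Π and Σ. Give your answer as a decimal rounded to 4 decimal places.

4.8800

Rescale Σ by 1/(-1): -5x - 3y + 3z = -51. Then distance = |-19 − (-51)| / √43 ≈ 4.8800.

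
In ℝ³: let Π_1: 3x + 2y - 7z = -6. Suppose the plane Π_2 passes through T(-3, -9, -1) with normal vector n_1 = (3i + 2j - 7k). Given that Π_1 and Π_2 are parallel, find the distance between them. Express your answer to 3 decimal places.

Π_2: n_1·r = n_1·T gives 3x + 2y - 7z = -20.
Same normal n = (3, 2, -7) with |n| = √62; distance = |-6 − (-20)| / |n| = 14/√62 ≈ 1.778.

1.778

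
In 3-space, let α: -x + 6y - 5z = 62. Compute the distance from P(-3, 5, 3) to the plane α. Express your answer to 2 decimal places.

n·P − d = (-1)·(-3) + (6)·(5) + (-5)·(3) − 62 = -44; |n| = √62.
Distance = |-44| / √62 = 44/√62 ≈ 5.59.

5.59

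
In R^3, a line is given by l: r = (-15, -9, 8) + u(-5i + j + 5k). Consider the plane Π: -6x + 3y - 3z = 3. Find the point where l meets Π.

Substitute r = (-15, -9, 8) + t(-5, 1, 5) into the plane: 39 + 18t = 3, so t = -2.
Intersection: (-15, -9, 8) + (-2)·(-5, 1, 5) = (-5, -11, -2).

(-5, -11, -2)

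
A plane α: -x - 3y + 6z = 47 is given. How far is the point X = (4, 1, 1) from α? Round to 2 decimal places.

7.08

n·X − d = (-1)·(4) + (-3)·(1) + (6)·(1) − 47 = -48; |n| = √46.
Distance = |-48| / √46 = 48/√46 ≈ 7.08.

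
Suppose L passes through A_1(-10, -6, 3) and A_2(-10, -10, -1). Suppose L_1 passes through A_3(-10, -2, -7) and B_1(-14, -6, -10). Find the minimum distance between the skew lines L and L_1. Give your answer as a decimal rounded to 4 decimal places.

A direction vector for L is A_2 − A_1 = (0, -4, -4).
A direction vector for L_1 is B_1 − A_3 = (-4, -4, -3).
Common perpendicular direction n = (0, -4, -4) × (-4, -4, -3) = (-4, 16, -16).
With w = (-10, -2, -7) − (-10, -6, 3) = (0, 4, -10), w · n = 224.
Distance = |w · n| / |n| = |224| / √528 ≈ 9.7483.

9.7483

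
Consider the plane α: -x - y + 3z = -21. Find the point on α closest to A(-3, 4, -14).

Foot = A − λn with λ = (n·A − d)/|n|² = (-43 − (-21))/11 = -2.
Foot = (-3, 4, -14) − (-2)·(-1, -1, 3) = (-5, 2, -8).

(-5, 2, -8)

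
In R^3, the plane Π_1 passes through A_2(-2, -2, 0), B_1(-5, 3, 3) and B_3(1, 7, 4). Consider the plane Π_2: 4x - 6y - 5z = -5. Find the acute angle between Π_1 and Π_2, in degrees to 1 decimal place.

82.3

A_2B_1 = (-3, 5, 3), A_2B_3 = (3, 9, 4); a normal to Π_1 is A_2B_1 × A_2B_3 = (-7, 21, -42).
Using A_2: Π_1 has equation -7x + 21y - 42z = -28.
cos θ = |n₁·n₂| / (|n₁||n₂|) = |56| / (√2254 · √77).
θ = arccos(0.13442) ≈ 82.3°.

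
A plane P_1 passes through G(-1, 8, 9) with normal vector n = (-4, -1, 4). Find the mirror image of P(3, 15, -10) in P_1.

(-21, 9, 14)

P_1: n·r = n·G gives -4x - y + 4z = 32.
λ = (n·P − d)/|n|² = (-67 − 32)/33 = -3.
Reflection = P − 2λn = (3, 15, -10) − (-6)·(-4, -1, 4) = (-21, 9, 14).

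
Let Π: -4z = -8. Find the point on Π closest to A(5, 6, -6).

Foot = A − λn with λ = (n·A − d)/|n|² = (24 − (-8))/16 = 2.
Foot = (5, 6, -6) − 2·(0, 0, -4) = (5, 6, 2).

(5, 6, 2)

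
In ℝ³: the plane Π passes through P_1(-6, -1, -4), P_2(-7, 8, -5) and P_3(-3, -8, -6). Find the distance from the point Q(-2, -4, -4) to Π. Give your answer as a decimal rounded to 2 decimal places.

2.62

P_1P_2 = (-1, 9, -1), P_1P_3 = (3, -7, -2); a normal to Π is P_1P_2 × P_1P_3 = (-25, -5, -20).
Using P_1: Π has equation -25x - 5y - 20z = 235.
n·Q − d = (-25)·(-2) + (-5)·(-4) + (-20)·(-4) − 235 = -85; |n| = √1050.
Distance = |-85| / √1050 = 85/√1050 ≈ 2.62.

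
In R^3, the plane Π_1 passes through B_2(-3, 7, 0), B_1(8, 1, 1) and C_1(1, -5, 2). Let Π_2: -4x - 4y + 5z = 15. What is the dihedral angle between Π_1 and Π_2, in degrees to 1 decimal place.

55.5

B_2B_1 = (11, -6, 1), B_2C_1 = (4, -12, 2); a normal to Π_1 is B_2B_1 × B_2C_1 = (0, -18, -108).
Using B_2: Π_1 has equation -18y - 108z = -126.
cos θ = |n₁·n₂| / (|n₁||n₂|) = |-468| / (√11988 · √57).
θ = arccos(0.56615) ≈ 55.5°.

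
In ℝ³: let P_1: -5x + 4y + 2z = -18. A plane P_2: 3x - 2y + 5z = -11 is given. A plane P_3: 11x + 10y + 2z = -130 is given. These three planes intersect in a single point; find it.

Solving the 3×3 linear system -5x + 4y + 2z = -18, 3x - 2y + 5z = -11, 11x + 10y + 2z = -130 (e.g. by elimination or Cramer's rule, determinant = 570) gives (-4, -8, -3).

(-4, -8, -3)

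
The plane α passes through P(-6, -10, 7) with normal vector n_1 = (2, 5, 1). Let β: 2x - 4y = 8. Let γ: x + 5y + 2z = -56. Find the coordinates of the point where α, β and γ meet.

α: n_1·r = n_1·P gives 2x + 5y + z = -55.
Solving the 3×3 linear system 2x + 5y + z = -55, 2x - 4y = 8, x + 5y + 2z = -56 (e.g. by elimination or Cramer's rule, determinant = -22) gives (-8, -6, -9).

(-8, -6, -9)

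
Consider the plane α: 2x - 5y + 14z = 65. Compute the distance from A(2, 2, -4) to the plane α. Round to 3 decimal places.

8.467

n·A − d = (2)·(2) + (-5)·(2) + (14)·(-4) − 65 = -127; |n| = √225.
Distance = |-127| / √225 = 127/√225 ≈ 8.467.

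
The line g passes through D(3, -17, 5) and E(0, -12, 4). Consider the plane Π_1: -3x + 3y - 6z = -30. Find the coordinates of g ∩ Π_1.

A direction vector for g is E − D = (-3, 5, -1).
Substitute r = (3, -17, 5) + t(-3, 5, -1) into the plane: -90 + 30t = -30, so t = 2.
Intersection: (3, -17, 5) + 2·(-3, 5, -1) = (-3, -7, 3).

(-3, -7, 3)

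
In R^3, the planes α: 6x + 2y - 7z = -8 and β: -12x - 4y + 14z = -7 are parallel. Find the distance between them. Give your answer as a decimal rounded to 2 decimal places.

1.22

Rescale β by 1/(-2): 6x + 2y - 7z = 7/2. Then distance = |-8 − (7/2)| / √89 ≈ 1.22.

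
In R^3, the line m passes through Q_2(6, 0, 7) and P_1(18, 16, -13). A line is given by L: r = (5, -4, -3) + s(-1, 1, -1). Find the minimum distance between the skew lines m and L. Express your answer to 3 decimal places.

9.647

A direction vector for m is P_1 − Q_2 = (12, 16, -20).
Common perpendicular direction n = (12, 16, -20) × (-1, 1, -1) = (4, 32, 28).
With w = (5, -4, -3) − (6, 0, 7) = (-1, -4, -10), w · n = -412.
Distance = |w · n| / |n| = |-412| / √1824 ≈ 9.647.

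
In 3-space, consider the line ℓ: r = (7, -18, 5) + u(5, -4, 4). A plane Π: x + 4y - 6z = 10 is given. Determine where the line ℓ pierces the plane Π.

(-8, -6, -7)

Substitute r = (7, -18, 5) + t(5, -4, 4) into the plane: -95 + (-35)t = 10, so t = -3.
Intersection: (7, -18, 5) + (-3)·(5, -4, 4) = (-8, -6, -7).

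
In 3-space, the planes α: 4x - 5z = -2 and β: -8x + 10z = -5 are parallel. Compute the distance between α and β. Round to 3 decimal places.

0.703

Rescale β by 1/(-2): 4x - 5z = 5/2. Then distance = |-2 − (5/2)| / √41 ≈ 0.703.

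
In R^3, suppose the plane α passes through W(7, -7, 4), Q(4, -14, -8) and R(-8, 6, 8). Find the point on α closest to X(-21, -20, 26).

(-5, 4, 8)

WQ = (-3, -7, -12), WR = (-15, 13, 4); a normal to α is WQ × WR = (128, 192, -144).
Using W: α has equation 128x + 192y - 144z = -1024.
Foot = X − λn with λ = (n·X − d)/|n|² = (-10272 − (-1024))/73984 = -1/8.
Foot = (-21, -20, 26) − (-1/8)·(128, 192, -144) = (-5, 4, 8).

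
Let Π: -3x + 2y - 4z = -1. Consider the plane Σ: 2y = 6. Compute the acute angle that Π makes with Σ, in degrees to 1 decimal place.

cos θ = |n₁·n₂| / (|n₁||n₂|) = |4| / (√29 · √4).
θ = arccos(0.37139) ≈ 68.2°.

68.2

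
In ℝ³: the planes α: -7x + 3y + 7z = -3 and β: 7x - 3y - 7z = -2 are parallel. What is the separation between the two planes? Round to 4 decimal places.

0.4834

Rescale β by 1/(-1): -7x + 3y + 7z = 2. Then distance = |-3 − 2| / √107 ≈ 0.4834.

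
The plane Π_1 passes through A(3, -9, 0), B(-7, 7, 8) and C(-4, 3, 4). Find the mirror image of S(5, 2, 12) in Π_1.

AB = (-10, 16, 8), AC = (-7, 12, 4); a normal to Π_1 is AB × AC = (-32, -16, -8).
Using A: Π_1 has equation -32x - 16y - 8z = 48.
λ = (n·S − d)/|n|² = (-288 − 48)/1344 = -1/4.
Reflection = S − 2λn = (5, 2, 12) − (-1/2)·(-32, -16, -8) = (-11, -6, 8).

(-11, -6, 8)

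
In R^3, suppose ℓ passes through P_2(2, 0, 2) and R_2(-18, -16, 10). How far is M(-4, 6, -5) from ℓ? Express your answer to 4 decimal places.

10.9352

A direction vector for ℓ is R_2 − P_2 = (-20, -16, 8).
Taking (2, 0, 2) on ℓ with direction v = (-20, -16, 8): w = M − (2, 0, 2) = (-6, 6, -7), and w × v = (-64, 188, 216).
Distance = |w × v| / |v| = √86096 / √720 ≈ 10.9352.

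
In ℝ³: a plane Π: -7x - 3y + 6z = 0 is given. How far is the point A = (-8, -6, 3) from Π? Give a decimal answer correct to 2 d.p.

9.49

n·A − d = (-7)·(-8) + (-3)·(-6) + (6)·(3) − 0 = 92; |n| = √94.
Distance = |92| / √94 = 92/√94 ≈ 9.49.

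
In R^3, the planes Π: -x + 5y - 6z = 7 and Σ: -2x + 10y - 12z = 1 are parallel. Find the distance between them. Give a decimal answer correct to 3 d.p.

Rescale Σ by 1/2: -x + 5y - 6z = 1/2. Then distance = |7 − (1/2)| / √62 ≈ 0.826.

0.826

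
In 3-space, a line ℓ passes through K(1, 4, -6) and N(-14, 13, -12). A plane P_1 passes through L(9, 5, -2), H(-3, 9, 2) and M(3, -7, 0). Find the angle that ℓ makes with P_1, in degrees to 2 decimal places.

A direction vector for ℓ is N − K = (-15, 9, -6).
LH = (-12, 4, 4), LM = (-6, -12, 2); a normal to P_1 is LH × LM = (56, 0, 168).
Using L: P_1 has equation 56x + 168z = 168.
sin θ = |n·v| / (|n||v|) = |-1848| / (√31360 · √342) = 0.56429.
θ ≈ 34.35°.

34.35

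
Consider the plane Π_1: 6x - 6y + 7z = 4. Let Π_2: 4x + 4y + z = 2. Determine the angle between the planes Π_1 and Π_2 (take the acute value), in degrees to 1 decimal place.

83.6

cos θ = |n₁·n₂| / (|n₁||n₂|) = |7| / (√121 · √33).
θ = arccos(0.11078) ≈ 83.6°.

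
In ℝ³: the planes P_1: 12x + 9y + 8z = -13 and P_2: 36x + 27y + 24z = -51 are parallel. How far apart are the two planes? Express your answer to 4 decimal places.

0.2353

Rescale P_2 by 1/3: 12x + 9y + 8z = -17. Then distance = |-13 − (-17)| / √289 ≈ 0.2353.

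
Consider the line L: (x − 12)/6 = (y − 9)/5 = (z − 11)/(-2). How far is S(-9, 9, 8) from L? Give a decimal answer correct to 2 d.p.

L has direction (6, 5, -2) through (12, 9, 11).
Taking (12, 9, 11) on L with direction v = (6, 5, -2): w = S − (12, 9, 11) = (-21, 0, -3), and w × v = (15, -60, -105).
Distance = |w × v| / |v| = √14850 / √65 ≈ 15.11.

15.11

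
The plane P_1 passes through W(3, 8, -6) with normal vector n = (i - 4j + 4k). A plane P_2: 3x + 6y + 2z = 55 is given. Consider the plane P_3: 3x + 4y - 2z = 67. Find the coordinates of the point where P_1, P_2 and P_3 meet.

(7, 8, -7)

P_1: n·r = n·W gives x - 4y + 4z = -53.
Solving the 3×3 linear system x - 4y + 4z = -53, 3x + 6y + 2z = 55, 3x + 4y - 2z = 67 (e.g. by elimination or Cramer's rule, determinant = -92) gives (7, 8, -7).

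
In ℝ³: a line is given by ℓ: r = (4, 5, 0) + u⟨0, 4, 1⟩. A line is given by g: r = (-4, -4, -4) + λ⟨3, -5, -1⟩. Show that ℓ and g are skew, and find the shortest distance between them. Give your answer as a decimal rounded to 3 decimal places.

Common perpendicular direction n = (0, 4, 1) × (3, -5, -1) = (1, 3, -12).
With w = (-4, -4, -4) − (4, 5, 0) = (-8, -9, -4), w · n = 13.
Since n ≠ 0 the lines are not parallel, and w · n = 13 ≠ 0 so they do not intersect; hence they are skew.
Distance = |w · n| / |n| = |13| / √154 ≈ 1.048.

1.048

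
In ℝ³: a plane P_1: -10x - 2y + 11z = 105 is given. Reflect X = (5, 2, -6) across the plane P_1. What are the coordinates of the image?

(-15, -2, 16)

λ = (n·X − d)/|n|² = (-120 − 105)/225 = -1.
Reflection = X − 2λn = (5, 2, -6) − (-2)·(-10, -2, 11) = (-15, -2, 16).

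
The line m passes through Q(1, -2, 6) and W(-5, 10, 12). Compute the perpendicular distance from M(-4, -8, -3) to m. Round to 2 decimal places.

9.97

A direction vector for m is W − Q = (-6, 12, 6).
Taking (1, -2, 6) on m with direction v = (-6, 12, 6): w = M − (1, -2, 6) = (-5, -6, -9), and w × v = (72, 84, -96).
Distance = |w × v| / |v| = √21456 / √216 ≈ 9.97.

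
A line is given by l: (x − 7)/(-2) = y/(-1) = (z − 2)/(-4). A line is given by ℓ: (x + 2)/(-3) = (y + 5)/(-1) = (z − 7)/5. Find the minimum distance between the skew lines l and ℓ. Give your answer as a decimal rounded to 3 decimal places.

1.429

l has direction (-2, -1, -4) through (7, 0, 2).
ℓ has direction (-3, -1, 5) through (-2, -5, 7).
Common perpendicular direction n = (-2, -1, -4) × (-3, -1, 5) = (-9, 22, -1).
With w = (-2, -5, 7) − (7, 0, 2) = (-9, -5, 5), w · n = -34.
Distance = |w · n| / |n| = |-34| / √566 ≈ 1.429.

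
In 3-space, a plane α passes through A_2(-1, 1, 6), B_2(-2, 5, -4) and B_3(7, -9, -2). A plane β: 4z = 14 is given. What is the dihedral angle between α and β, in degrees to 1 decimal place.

A_2B_2 = (-1, 4, -10), A_2B_3 = (8, -10, -8); a normal to α is A_2B_2 × A_2B_3 = (-132, -88, -22).
Using A_2: α has equation -132x - 88y - 22z = -88.
cos θ = |n₁·n₂| / (|n₁||n₂|) = |-88| / (√25652 · √16).
θ = arccos(0.13736) ≈ 82.1°.

82.1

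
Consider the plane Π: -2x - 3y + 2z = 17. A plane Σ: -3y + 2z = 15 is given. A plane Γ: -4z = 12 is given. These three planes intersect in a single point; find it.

Solving the 3×3 linear system -2x - 3y + 2z = 17, -3y + 2z = 15, -4z = 12 (e.g. by elimination or Cramer's rule, determinant = -24) gives (-1, -7, -3).

(-1, -7, -3)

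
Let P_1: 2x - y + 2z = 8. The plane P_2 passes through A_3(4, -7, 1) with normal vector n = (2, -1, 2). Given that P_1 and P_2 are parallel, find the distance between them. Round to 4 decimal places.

3.0000

P_2: n·r = n·A_3 gives 2x - y + 2z = 17.
Same normal n = (2, -1, 2) with |n| = √9; distance = |8 − 17| / |n| = 9/√9 ≈ 3.0000.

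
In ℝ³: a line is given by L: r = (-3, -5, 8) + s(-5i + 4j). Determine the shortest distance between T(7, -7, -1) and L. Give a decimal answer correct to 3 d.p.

10.146

Taking (-3, -5, 8) on L with direction v = (-5, 4, 0): w = T − (-3, -5, 8) = (10, -2, -9), and w × v = (36, 45, 30).
Distance = |w × v| / |v| = √4221 / √41 ≈ 10.146.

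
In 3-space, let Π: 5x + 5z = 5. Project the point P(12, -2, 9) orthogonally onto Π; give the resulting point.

Foot = P − λn with λ = (n·P − d)/|n|² = (105 − 5)/50 = 2.
Foot = (12, -2, 9) − 2·(5, 0, 5) = (2, -2, -1).

(2, -2, -1)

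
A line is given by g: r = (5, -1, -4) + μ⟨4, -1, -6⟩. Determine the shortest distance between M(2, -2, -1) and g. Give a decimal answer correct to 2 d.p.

Taking (5, -1, -4) on g with direction v = (4, -1, -6): w = M − (5, -1, -4) = (-3, -1, 3), and w × v = (9, -6, 7).
Distance = |w × v| / |v| = √166 / √53 ≈ 1.77.

1.77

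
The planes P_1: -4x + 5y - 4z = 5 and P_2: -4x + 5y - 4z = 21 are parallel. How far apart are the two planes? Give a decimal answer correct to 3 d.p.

2.119

Same normal n = (-4, 5, -4) with |n| = √57; distance = |5 − 21| / |n| = 16/√57 ≈ 2.119.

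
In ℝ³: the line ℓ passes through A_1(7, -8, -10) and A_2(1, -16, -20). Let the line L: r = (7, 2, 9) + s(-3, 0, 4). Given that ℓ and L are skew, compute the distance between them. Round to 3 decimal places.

1.250

A direction vector for ℓ is A_2 − A_1 = (-6, -8, -10).
Common perpendicular direction n = (-6, -8, -10) × (-3, 0, 4) = (-32, 54, -24).
With w = (7, 2, 9) − (7, -8, -10) = (0, 10, 19), w · n = 84.
Distance = |w · n| / |n| = |84| / √4516 ≈ 1.250.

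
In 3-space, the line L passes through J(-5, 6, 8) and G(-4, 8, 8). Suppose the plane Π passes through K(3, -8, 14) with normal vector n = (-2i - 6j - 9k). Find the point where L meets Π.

(-6, 4, 8)

A direction vector for L is G − J = (1, 2, 0).
Π: n·r = n·K gives -2x - 6y - 9z = -84.
Substitute r = (-5, 6, 8) + t(1, 2, 0) into the plane: -98 + (-14)t = -84, so t = -1.
Intersection: (-5, 6, 8) + (-1)·(1, 2, 0) = (-6, 4, 8).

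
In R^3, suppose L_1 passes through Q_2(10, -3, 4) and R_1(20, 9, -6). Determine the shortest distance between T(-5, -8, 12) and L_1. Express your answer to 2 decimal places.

A direction vector for L_1 is R_1 − Q_2 = (10, 12, -10).
Taking (10, -3, 4) on L_1 with direction v = (10, 12, -10): w = T − (10, -3, 4) = (-15, -5, 8), and w × v = (-46, -70, -130).
Distance = |w × v| / |v| = √23916 / √344 ≈ 8.34.

8.34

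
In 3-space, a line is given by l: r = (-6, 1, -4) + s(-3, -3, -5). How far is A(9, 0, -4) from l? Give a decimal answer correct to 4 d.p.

13.6006

Taking (-6, 1, -4) on l with direction v = (-3, -3, -5): w = A − (-6, 1, -4) = (15, -1, 0), and w × v = (5, 75, -48).
Distance = |w × v| / |v| = √7954 / √43 ≈ 13.6006.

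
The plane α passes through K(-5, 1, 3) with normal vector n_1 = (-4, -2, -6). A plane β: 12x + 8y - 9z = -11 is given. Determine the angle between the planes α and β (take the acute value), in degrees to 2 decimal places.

85.49

α: n_1·r = n_1·K gives -4x - 2y - 6z = 0.
cos θ = |n₁·n₂| / (|n₁||n₂|) = |-10| / (√56 · √289).
θ = arccos(0.07861) ≈ 85.49°.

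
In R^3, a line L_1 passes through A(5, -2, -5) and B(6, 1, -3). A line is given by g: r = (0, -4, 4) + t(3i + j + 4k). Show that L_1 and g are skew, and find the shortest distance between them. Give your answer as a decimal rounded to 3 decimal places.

9.721

A direction vector for L_1 is B − A = (1, 3, 2).
Common perpendicular direction n = (1, 3, 2) × (3, 1, 4) = (10, 2, -8).
With w = (0, -4, 4) − (5, -2, -5) = (-5, -2, 9), w · n = -126.
Since n ≠ 0 the lines are not parallel, and w · n = -126 ≠ 0 so they do not intersect; hence they are skew.
Distance = |w · n| / |n| = |-126| / √168 ≈ 9.721.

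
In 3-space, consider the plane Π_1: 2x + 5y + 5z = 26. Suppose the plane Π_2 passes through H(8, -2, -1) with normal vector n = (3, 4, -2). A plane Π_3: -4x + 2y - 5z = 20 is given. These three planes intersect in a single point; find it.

(-2, 6, 0)

Π_2: n·r = n·H gives 3x + 4y - 2z = 18.
Solving the 3×3 linear system 2x + 5y + 5z = 26, 3x + 4y - 2z = 18, -4x + 2y - 5z = 20 (e.g. by elimination or Cramer's rule, determinant = 193) gives (-2, 6, 0).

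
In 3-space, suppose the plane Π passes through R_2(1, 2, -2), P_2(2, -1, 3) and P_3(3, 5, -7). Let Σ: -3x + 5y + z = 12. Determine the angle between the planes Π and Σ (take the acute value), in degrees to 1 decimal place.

35.7

R_2P_2 = (1, -3, 5), R_2P_3 = (2, 3, -5); a normal to Π is R_2P_2 × R_2P_3 = (0, 15, 9).
Using R_2: Π has equation 15y + 9z = 12.
cos θ = |n₁·n₂| / (|n₁||n₂|) = |84| / (√306 · √35).
θ = arccos(0.81168) ≈ 35.7°.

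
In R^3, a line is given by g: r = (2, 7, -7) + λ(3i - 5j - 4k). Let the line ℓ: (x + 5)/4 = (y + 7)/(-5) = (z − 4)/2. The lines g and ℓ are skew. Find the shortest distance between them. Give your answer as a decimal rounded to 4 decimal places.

ℓ has direction (4, -5, 2) through (-5, -7, 4).
Common perpendicular direction n = (3, -5, -4) × (4, -5, 2) = (-30, -22, 5).
With w = (-5, -7, 4) − (2, 7, -7) = (-7, -14, 11), w · n = 573.
Distance = |w · n| / |n| = |573| / √1409 ≈ 15.2651.

15.2651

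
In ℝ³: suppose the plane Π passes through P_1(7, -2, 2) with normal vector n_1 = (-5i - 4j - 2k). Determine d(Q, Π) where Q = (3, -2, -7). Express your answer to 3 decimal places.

5.665

Π: n_1·r = n_1·P_1 gives -5x - 4y - 2z = -31.
n·Q − d = (-5)·(3) + (-4)·(-2) + (-2)·(-7) − (-31) = 38; |n| = √45.
Distance = |38| / √45 = 38/√45 ≈ 5.665.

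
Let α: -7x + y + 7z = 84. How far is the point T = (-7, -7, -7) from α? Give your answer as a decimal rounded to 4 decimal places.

n·T − d = (-7)·(-7) + (1)·(-7) + (7)·(-7) − 84 = -91; |n| = √99.
Distance = |-91| / √99 = 91/√99 ≈ 9.1458.

9.1458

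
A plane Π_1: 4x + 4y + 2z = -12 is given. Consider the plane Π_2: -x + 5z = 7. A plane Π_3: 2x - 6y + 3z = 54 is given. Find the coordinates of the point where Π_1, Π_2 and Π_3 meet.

Solving the 3×3 linear system 4x + 4y + 2z = -12, -x + 5z = 7, 2x - 6y + 3z = 54 (e.g. by elimination or Cramer's rule, determinant = 184) gives (3, -7, 2).

(3, -7, 2)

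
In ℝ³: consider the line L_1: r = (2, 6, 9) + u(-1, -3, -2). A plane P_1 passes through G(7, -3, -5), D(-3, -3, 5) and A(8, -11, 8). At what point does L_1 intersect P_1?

(-1, -3, 3)

GD = (-10, 0, 10), GA = (1, -8, 13); a normal to P_1 is GD × GA = (80, 140, 80).
Using G: P_1 has equation 80x + 140y + 80z = -260.
Substitute r = (2, 6, 9) + t(-1, -3, -2) into the plane: 1720 + (-660)t = -260, so t = 3.
Intersection: (2, 6, 9) + 3·(-1, -3, -2) = (-1, -3, 3).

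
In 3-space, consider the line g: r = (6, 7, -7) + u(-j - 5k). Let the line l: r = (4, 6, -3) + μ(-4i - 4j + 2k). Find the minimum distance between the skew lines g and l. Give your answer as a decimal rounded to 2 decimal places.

Common perpendicular direction n = (0, -1, -5) × (-4, -4, 2) = (-22, 20, -4).
With w = (4, 6, -3) − (6, 7, -7) = (-2, -1, 4), w · n = 8.
Distance = |w · n| / |n| = |8| / √900 ≈ 0.27.

0.27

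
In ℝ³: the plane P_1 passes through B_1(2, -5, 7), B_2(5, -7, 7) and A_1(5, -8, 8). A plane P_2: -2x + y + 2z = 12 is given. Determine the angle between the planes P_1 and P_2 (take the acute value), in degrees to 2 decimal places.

B_1B_2 = (3, -2, 0), B_1A_1 = (3, -3, 1); a normal to P_1 is B_1B_2 × B_1A_1 = (-2, -3, -3).
Using B_1: P_1 has equation -2x - 3y - 3z = -10.
cos θ = |n₁·n₂| / (|n₁||n₂|) = |-5| / (√22 · √9).
θ = arccos(0.35533) ≈ 69.19°.

69.19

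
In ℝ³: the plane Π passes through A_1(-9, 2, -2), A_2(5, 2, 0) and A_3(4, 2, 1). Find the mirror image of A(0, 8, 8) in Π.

A_1A_2 = (14, 0, 2), A_1A_3 = (13, 0, 3); a normal to Π is A_1A_2 × A_1A_3 = (0, -16, 0).
Using A_1: Π has equation -16y = -32.
λ = (n·A − d)/|n|² = (-128 − (-32))/256 = -3/8.
Reflection = A − 2λn = (0, 8, 8) − (-3/4)·(0, -16, 0) = (0, -4, 8).

(0, -4, 8)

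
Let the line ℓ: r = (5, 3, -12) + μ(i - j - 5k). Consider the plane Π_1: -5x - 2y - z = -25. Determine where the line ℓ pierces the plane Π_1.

Substitute r = (5, 3, -12) + t(1, -1, -5) into the plane: -19 + 2t = -25, so t = -3.
Intersection: (5, 3, -12) + (-3)·(1, -1, -5) = (2, 6, 3).

(2, 6, 3)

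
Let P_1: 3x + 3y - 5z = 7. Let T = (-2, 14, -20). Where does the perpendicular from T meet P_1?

(-11, 5, -5)

Foot = T − λn with λ = (n·T − d)/|n|² = (136 − 7)/43 = 3.
Foot = (-2, 14, -20) − 3·(3, 3, -5) = (-11, 5, -5).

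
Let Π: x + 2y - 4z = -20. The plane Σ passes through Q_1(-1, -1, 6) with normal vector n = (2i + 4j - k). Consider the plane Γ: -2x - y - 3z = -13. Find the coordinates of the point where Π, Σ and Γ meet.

(2, -3, 4)

Σ: n·r = n·Q_1 gives 2x + 4y - z = -12.
Solving the 3×3 linear system x + 2y - 4z = -20, 2x + 4y - z = -12, -2x - y - 3z = -13 (e.g. by elimination or Cramer's rule, determinant = -21) gives (2, -3, 4).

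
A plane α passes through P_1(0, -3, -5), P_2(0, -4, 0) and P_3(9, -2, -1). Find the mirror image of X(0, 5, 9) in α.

(4, -15, 5)

P_1P_2 = (0, -1, 5), P_1P_3 = (9, 1, 4); a normal to α is P_1P_2 × P_1P_3 = (-9, 45, 9).
Using P_1: α has equation -9x + 45y + 9z = -180.
λ = (n·X − d)/|n|² = (306 − (-180))/2187 = 2/9.
Reflection = X − 2λn = (0, 5, 9) − (4/9)·(-9, 45, 9) = (4, -15, 5).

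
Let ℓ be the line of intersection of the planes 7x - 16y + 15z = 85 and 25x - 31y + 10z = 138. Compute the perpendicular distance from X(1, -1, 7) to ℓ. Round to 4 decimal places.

Direction of ℓ: (7, -16, 15) × (25, -31, 10) = (305, 305, 183).
A point on ℓ: solving the two plane equations with x = 1 gives (1, -3, 2).
Taking (1, -3, 2) on ℓ with direction v = (305, 305, 183): w = X − (1, -3, 2) = (0, 2, 5), and w × v = (-1159, 1525, -610).
Distance = |w × v| / |v| = √4041006 / √219539 ≈ 4.2903.

4.2903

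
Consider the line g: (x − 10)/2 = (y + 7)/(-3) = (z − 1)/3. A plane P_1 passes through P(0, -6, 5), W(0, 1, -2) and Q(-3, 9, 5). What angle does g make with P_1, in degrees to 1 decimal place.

g has direction (2, -3, 3) through (10, -7, 1).
PW = (0, 7, -7), PQ = (-3, 15, 0); a normal to P_1 is PW × PQ = (105, 21, 21).
Using P: P_1 has equation 105x + 21y + 21z = -21.
sin θ = |n·v| / (|n||v|) = |210| / (√11907 · √22) = 0.41030.
θ ≈ 24.2°.

24.2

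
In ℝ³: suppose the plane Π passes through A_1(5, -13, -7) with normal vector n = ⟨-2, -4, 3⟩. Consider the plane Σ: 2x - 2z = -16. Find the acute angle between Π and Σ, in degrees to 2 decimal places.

Π: n·r = n·A_1 gives -2x - 4y + 3z = 21.
cos θ = |n₁·n₂| / (|n₁||n₂|) = |-10| / (√29 · √8).
θ = arccos(0.65653) ≈ 48.96°.

48.96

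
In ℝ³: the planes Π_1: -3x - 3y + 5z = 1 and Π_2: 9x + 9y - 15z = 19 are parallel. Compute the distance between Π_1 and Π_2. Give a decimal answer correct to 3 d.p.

1.118

Rescale Π_2 by 1/(-3): -3x - 3y + 5z = -19/3. Then distance = |1 − (-19/3)| / √43 ≈ 1.118.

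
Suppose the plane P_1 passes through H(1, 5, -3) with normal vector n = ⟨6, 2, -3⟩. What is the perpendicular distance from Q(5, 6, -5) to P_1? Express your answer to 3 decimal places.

P_1: n·r = n·H gives 6x + 2y - 3z = 25.
n·Q − d = (6)·(5) + (2)·(6) + (-3)·(-5) − 25 = 32; |n| = √49.
Distance = |32| / √49 = 32/√49 ≈ 4.571.

4.571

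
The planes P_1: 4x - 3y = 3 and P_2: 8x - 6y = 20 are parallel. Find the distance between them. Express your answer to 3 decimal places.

Rescale P_2 by 1/2: 4x - 3y = 10. Then distance = |3 − 10| / √25 ≈ 1.400.

1.400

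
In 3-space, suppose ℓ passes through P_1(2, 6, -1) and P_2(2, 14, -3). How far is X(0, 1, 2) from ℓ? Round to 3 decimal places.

2.623

A direction vector for ℓ is P_2 − P_1 = (0, 8, -2).
Taking (2, 6, -1) on ℓ with direction v = (0, 8, -2): w = X − (2, 6, -1) = (-2, -5, 3), and w × v = (-14, -4, -16).
Distance = |w × v| / |v| = √468 / √68 ≈ 2.623.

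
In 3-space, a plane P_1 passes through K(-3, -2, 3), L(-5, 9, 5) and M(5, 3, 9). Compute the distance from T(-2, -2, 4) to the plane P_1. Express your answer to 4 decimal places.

KL = (-2, 11, 2), KM = (8, 5, 6); a normal to P_1 is KL × KM = (56, 28, -98).
Using K: P_1 has equation 56x + 28y - 98z = -518.
n·T − d = (56)·(-2) + (28)·(-2) + (-98)·(4) − (-518) = -42; |n| = √13524.
Distance = |-42| / √13524 = 42/√13524 ≈ 0.3612.

0.3612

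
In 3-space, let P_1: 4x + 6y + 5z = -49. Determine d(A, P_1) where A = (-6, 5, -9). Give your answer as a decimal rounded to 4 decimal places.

n·A − d = (4)·(-6) + (6)·(5) + (5)·(-9) − (-49) = 10; |n| = √77.
Distance = |10| / √77 = 10/√77 ≈ 1.1396.

1.1396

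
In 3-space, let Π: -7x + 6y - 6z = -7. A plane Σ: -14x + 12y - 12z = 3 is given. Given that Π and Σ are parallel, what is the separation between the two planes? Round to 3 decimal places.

0.773

Rescale Σ by 1/2: -7x + 6y - 6z = 3/2. Then distance = |-7 − (3/2)| / √121 ≈ 0.773.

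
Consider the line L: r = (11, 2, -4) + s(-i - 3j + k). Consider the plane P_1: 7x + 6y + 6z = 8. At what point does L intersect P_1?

Substitute r = (11, 2, -4) + t(-1, -3, 1) into the plane: 65 + (-19)t = 8, so t = 3.
Intersection: (11, 2, -4) + 3·(-1, -3, 1) = (8, -7, -1).

(8, -7, -1)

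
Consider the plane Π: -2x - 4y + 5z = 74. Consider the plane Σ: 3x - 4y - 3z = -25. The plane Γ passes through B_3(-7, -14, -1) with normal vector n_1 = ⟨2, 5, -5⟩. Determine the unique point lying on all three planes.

(-7, -5, 8)

Γ: n_1·r = n_1·B_3 gives 2x + 5y - 5z = -79.
Solving the 3×3 linear system -2x - 4y + 5z = 74, 3x - 4y - 3z = -25, 2x + 5y - 5z = -79 (e.g. by elimination or Cramer's rule, determinant = 9) gives (-7, -5, 8).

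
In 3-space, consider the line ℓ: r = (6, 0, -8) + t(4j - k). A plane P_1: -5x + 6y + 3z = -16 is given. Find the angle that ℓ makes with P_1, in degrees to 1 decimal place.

sin θ = |n·v| / (|n||v|) = |21| / (√70 · √17) = 0.60876.
θ ≈ 37.5°.

37.5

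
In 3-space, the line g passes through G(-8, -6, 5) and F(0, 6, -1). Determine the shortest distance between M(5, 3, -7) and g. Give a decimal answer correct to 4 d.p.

A direction vector for g is F − G = (8, 12, -6).
Taking (-8, -6, 5) on g with direction v = (8, 12, -6): w = M − (-8, -6, 5) = (13, 9, -12), and w × v = (90, -18, 84).
Distance = |w × v| / |v| = √15480 / √244 ≈ 7.9651.

7.9651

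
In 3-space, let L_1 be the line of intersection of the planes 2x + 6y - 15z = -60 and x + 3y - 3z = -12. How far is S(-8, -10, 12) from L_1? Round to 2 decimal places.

Direction of L_1: (2, 6, -15) × (1, 3, -3) = (27, -9, 0).
A point on L_1: solving the two plane equations with x = -3 gives (-3, 1, 4).
Taking (-3, 1, 4) on L_1 with direction v = (27, -9, 0): w = S − (-3, 1, 4) = (-5, -11, 8), and w × v = (72, 216, 342).
Distance = |w × v| / |v| = √168804 / √810 ≈ 14.44.

14.44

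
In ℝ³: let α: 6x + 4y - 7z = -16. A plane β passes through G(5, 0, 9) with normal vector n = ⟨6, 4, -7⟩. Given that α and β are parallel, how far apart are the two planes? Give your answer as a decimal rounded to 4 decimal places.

β: n·r = n·G gives 6x + 4y - 7z = -33.
Same normal n = (6, 4, -7) with |n| = √101; distance = |-16 − (-33)| / |n| = 17/√101 ≈ 1.6916.

1.6916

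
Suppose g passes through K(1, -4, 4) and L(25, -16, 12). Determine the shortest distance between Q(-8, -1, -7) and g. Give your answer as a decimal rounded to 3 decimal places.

7.972

A direction vector for g is L − K = (24, -12, 8).
Taking (1, -4, 4) on g with direction v = (24, -12, 8): w = Q − (1, -4, 4) = (-9, 3, -11), and w × v = (-108, -192, 36).
Distance = |w × v| / |v| = √49824 / √784 ≈ 7.972.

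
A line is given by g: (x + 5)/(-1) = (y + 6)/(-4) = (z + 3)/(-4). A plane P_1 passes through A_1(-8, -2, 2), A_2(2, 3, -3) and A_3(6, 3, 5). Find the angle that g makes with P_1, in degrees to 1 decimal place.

g has direction (-1, -4, -4) through (-5, -6, -3).
A_1A_2 = (10, 5, -5), A_1A_3 = (14, 5, 3); a normal to P_1 is A_1A_2 × A_1A_3 = (40, -100, -20).
Using A_1: P_1 has equation 40x - 100y - 20z = -160.
sin θ = |n·v| / (|n||v|) = |440| / (√12000 · √33) = 0.69921.
θ ≈ 44.4°.

44.4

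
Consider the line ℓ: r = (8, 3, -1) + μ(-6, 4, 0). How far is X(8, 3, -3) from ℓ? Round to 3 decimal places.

2.000

Taking (8, 3, -1) on ℓ with direction v = (-6, 4, 0): w = X − (8, 3, -1) = (0, 0, -2), and w × v = (8, 12, 0).
Distance = |w × v| / |v| = √208 / √52 ≈ 2.000.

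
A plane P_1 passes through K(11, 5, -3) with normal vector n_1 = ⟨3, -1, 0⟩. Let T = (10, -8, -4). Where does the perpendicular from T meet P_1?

(7, -7, -4)

P_1: n_1·r = n_1·K gives 3x - y = 28.
Foot = T − λn with λ = (n·T − d)/|n|² = (38 − 28)/10 = 1.
Foot = (10, -8, -4) − 1·(3, -1, 0) = (7, -7, -4).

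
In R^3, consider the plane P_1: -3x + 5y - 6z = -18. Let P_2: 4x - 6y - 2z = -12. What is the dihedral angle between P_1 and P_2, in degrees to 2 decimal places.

61.37

cos θ = |n₁·n₂| / (|n₁||n₂|) = |-30| / (√70 · √56).
θ = arccos(0.47916) ≈ 61.37°.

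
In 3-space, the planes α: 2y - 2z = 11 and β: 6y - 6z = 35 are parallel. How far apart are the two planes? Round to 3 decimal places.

0.236

Rescale β by 1/3: 2y - 2z = 35/3. Then distance = |11 − (35/3)| / √8 ≈ 0.236.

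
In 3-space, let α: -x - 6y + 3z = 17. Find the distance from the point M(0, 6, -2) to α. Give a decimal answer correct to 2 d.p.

8.70

n·M − d = (-1)·(0) + (-6)·(6) + (3)·(-2) − 17 = -59; |n| = √46.
Distance = |-59| / √46 = 59/√46 ≈ 8.70.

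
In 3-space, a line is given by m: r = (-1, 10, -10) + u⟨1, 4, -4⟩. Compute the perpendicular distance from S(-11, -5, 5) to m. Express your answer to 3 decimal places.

Taking (-1, 10, -10) on m with direction v = (1, 4, -4): w = S − (-1, 10, -10) = (-10, -15, 15), and w × v = (0, -25, -25).
Distance = |w × v| / |v| = √1250 / √33 ≈ 6.155.

6.155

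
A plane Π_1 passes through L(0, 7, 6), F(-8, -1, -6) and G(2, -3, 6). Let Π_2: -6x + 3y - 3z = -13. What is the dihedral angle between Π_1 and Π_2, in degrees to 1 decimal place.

LF = (-8, -8, -12), LG = (2, -10, 0); a normal to Π_1 is LF × LG = (-120, -24, 96).
Using L: Π_1 has equation -120x - 24y + 96z = 408.
cos θ = |n₁·n₂| / (|n₁||n₂|) = |360| / (√24192 · √54).
θ = arccos(0.31497) ≈ 71.6°.

71.6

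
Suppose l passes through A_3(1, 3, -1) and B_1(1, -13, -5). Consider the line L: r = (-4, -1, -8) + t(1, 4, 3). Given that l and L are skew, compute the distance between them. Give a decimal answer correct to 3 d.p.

A direction vector for l is B_1 − A_3 = (0, -16, -4).
Common perpendicular direction n = (0, -16, -4) × (1, 4, 3) = (-32, -4, 16).
With w = (-4, -1, -8) − (1, 3, -1) = (-5, -4, -7), w · n = 64.
Distance = |w · n| / |n| = |64| / √1296 ≈ 1.778.

1.778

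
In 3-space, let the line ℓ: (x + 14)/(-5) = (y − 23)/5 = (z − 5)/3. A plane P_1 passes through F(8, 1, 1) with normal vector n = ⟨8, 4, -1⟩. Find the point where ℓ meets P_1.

(6, 3, -7)

ℓ has direction (-5, 5, 3) through (-14, 23, 5).
P_1: n·r = n·F gives 8x + 4y - z = 67.
Substitute r = (-14, 23, 5) + t(-5, 5, 3) into the plane: -25 + (-23)t = 67, so t = -4.
Intersection: (-14, 23, 5) + (-4)·(-5, 5, 3) = (6, 3, -7).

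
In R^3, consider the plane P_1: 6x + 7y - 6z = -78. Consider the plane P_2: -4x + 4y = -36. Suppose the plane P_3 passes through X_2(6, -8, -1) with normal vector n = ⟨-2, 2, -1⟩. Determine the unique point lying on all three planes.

(3, -6, 9)

P_3: n·r = n·X_2 gives -2x + 2y - z = -27.
Solving the 3×3 linear system 6x + 7y - 6z = -78, -4x + 4y = -36, -2x + 2y - z = -27 (e.g. by elimination or Cramer's rule, determinant = -52) gives (3, -6, 9).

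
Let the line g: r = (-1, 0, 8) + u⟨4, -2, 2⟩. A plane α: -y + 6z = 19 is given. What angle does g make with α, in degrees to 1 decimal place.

sin θ = |n·v| / (|n||v|) = |14| / (√37 · √24) = 0.46981.
θ ≈ 28.0°.

28.0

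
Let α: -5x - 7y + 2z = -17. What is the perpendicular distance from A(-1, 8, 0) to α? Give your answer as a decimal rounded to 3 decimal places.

3.850

n·A − d = (-5)·(-1) + (-7)·(8) + (2)·(0) − (-17) = -34; |n| = √78.
Distance = |-34| / √78 = 34/√78 ≈ 3.850.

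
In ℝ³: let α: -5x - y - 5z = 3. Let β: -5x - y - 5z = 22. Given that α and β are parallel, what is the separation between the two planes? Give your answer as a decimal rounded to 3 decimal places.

Same normal n = (-5, -1, -5) with |n| = √51; distance = |3 − 22| / |n| = 19/√51 ≈ 2.661.

2.661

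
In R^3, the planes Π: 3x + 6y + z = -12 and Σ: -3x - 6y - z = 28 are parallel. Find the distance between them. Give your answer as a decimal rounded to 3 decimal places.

Rescale Σ by 1/(-1): 3x + 6y + z = -28. Then distance = |-12 − (-28)| / √46 ≈ 2.359.

2.359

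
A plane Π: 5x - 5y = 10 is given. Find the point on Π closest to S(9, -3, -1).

Foot = S − λn with λ = (n·S − d)/|n|² = (60 − 10)/50 = 1.
Foot = (9, -3, -1) − 1·(5, -5, 0) = (4, 2, -1).

(4, 2, -1)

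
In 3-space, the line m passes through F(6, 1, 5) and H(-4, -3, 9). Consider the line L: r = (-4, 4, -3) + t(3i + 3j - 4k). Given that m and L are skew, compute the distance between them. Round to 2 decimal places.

0.60

A direction vector for m is H − F = (-10, -4, 4).
Common perpendicular direction n = (-10, -4, 4) × (3, 3, -4) = (4, -28, -18).
With w = (-4, 4, -3) − (6, 1, 5) = (-10, 3, -8), w · n = 20.
Distance = |w · n| / |n| = |20| / √1124 ≈ 0.60.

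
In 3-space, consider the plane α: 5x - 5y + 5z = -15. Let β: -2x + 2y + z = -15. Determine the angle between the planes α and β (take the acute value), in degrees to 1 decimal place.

cos θ = |n₁·n₂| / (|n₁||n₂|) = |-15| / (√75 · √9).
θ = arccos(0.57735) ≈ 54.7°.

54.7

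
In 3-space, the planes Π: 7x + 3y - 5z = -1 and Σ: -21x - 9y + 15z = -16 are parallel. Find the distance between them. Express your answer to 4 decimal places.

0.6952

Rescale Σ by 1/(-3): 7x + 3y - 5z = 16/3. Then distance = |-1 − (16/3)| / √83 ≈ 0.6952.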